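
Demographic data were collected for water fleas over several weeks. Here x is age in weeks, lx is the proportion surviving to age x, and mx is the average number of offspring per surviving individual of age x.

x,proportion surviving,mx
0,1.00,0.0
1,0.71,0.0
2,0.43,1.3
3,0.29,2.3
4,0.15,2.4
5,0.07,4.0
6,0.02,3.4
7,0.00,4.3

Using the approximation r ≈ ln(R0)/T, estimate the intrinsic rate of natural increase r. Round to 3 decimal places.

0.200

R0 = Σ lx·mx = 0 + 0 + 0.559 + 0.667 + 0.36 + 0.28 + 0.068 + 0 = 1.934
Σ x·lx·mx = 6.367; T = 6.367/1.934 = 3.29214…
r ≈ ln(R0)/T = ln(1.934)/3.29214… = 0.20035… → 0.200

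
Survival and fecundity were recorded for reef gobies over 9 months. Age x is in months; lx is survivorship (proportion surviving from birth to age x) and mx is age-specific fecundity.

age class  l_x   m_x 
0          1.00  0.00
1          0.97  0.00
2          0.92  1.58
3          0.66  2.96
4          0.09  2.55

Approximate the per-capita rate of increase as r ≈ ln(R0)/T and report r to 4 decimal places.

R0 = Σ lx·mx = 0 + 0 + 1.4536 + 1.9536 + 0.2295 = 3.6367
Σ x·lx·mx = 9.686; T = 9.686/3.6367 = 2.6634…
r ≈ ln(R0)/T = ln(3.6367)/2.6634… = 0.484747… → 0.4847

0.4847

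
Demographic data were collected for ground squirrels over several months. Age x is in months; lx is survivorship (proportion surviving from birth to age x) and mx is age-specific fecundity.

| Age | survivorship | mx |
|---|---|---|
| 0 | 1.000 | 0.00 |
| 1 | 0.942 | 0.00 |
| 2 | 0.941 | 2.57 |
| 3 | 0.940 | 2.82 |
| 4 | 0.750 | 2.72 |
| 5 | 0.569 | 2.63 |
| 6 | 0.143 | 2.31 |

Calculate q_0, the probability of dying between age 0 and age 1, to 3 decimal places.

0.058

q_0 = (l_0 − l_1) / l_0 = (1 − 0.942) / 1
     = 0.058 / 1 = 0.058 → 0.058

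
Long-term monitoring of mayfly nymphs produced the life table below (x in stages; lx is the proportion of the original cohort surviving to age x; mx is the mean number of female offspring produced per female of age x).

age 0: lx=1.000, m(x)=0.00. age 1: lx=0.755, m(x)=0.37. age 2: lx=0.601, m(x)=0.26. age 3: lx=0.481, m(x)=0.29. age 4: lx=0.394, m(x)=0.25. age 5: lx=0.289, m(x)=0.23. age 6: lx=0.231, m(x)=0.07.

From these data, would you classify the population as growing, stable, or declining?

R0 = Σ lx·mx = 0 + 0.27935 + 0.15626 + 0.13949 + 0.0985 + 0.06647 + 0.01617 = 0.75624
R0 < 1, so the population is declining.

declining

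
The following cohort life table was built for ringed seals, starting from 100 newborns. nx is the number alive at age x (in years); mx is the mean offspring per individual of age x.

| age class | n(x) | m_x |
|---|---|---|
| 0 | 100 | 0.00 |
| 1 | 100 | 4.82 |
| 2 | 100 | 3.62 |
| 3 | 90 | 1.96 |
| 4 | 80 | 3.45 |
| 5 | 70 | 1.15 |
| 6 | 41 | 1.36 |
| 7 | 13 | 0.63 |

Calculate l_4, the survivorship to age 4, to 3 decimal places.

l_4 = n_4/n_0 = 80/100 = 0.8 → 0.800

0.800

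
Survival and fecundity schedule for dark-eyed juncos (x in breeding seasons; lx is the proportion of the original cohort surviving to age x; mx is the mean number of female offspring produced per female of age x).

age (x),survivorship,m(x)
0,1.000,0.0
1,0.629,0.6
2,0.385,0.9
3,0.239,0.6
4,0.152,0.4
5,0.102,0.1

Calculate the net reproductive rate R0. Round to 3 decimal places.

lx·mx by age: 0, 0.3774, 0.3465, 0.1434, 0.0608, 0.0102
R0 = Σ lx·mx = 0.9383 → 0.938

0.938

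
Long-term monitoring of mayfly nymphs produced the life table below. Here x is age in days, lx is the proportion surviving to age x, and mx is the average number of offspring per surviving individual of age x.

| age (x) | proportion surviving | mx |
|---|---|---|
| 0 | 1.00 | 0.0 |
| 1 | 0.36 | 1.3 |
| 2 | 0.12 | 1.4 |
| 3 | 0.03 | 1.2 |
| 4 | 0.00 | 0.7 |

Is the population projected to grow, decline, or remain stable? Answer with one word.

declining

R0 = Σ lx·mx = 0 + 0.468 + 0.168 + 0.036 + 0 = 0.672
R0 < 1, so the population is declining.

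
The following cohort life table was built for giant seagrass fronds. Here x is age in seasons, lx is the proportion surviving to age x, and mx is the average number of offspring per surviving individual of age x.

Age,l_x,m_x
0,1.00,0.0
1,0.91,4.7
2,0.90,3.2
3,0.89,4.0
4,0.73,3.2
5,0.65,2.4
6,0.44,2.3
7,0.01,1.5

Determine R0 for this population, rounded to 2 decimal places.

lx·mx by age: 0, 4.277, 2.88, 3.56, 2.336, 1.56, 1.012, 0.015
R0 = Σ lx·mx = 15.64 → 15.64

15.64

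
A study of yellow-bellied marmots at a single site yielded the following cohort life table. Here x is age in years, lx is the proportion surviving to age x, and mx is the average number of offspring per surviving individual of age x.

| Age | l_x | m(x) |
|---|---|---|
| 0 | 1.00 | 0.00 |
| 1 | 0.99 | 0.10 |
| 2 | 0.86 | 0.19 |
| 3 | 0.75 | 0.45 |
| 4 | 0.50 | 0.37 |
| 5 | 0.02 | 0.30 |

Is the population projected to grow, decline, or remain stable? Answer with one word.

declining

R0 = Σ lx·mx = 0 + 0.099 + 0.1634 + 0.3375 + 0.185 + 0.006 = 0.7909
R0 < 1, so the population is declining.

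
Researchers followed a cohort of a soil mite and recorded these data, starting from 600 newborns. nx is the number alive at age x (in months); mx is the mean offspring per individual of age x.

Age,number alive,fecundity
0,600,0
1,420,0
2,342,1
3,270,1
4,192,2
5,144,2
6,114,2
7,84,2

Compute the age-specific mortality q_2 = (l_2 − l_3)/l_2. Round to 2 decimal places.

0.21

lx = nx/n0 = nx/600: 1, 0.7, 0.57, 0.45, 0.32, 0.24, 0.19, 0.14
q_2 = (l_2 − l_3) / l_2 = (0.57 − 0.45) / 0.57
     = 0.12 / 0.57 = 0.210526… → 0.21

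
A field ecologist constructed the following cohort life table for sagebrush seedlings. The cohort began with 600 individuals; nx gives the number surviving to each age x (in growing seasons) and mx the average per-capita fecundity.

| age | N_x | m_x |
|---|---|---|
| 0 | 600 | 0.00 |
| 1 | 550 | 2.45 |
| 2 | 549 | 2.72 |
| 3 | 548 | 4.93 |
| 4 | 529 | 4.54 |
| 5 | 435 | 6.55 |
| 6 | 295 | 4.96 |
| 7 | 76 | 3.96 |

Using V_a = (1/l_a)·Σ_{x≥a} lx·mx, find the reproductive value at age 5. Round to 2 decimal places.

lx = nx/n0 = nx/600: 1, 0.91667…, 0.915, 0.91333…, 0.88167…, 0.725, 0.49167…, 0.12667…
lx·mx for x ≥ 5: 4.74875, 2.438667…, 0.5016… → sum = 7.689017…
V_5 = 7.689017… / l_5 = 7.689017… / 0.725 = 10.60554… → 10.61

10.61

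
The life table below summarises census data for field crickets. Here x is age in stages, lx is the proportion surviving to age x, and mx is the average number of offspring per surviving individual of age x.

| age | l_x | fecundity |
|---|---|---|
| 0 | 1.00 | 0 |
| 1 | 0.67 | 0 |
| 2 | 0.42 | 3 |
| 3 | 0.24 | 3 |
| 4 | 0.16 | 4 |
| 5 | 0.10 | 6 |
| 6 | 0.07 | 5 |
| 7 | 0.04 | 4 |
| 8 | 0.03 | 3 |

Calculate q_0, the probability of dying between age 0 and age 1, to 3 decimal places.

0.330

q_0 = (l_0 − l_1) / l_0 = (1 − 0.67) / 1
     = 0.33 / 1 = 0.33 → 0.330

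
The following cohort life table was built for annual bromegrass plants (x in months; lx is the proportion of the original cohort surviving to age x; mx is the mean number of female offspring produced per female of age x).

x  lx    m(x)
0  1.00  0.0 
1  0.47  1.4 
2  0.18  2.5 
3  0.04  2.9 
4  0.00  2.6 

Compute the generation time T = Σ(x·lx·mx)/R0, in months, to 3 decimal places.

lx·mx: 0, 0.658, 0.45, 0.116, 0 → R0 = 1.224
x·lx·mx: 0, 0.658, 0.9, 0.348, 0 → Σ = 1.906
T = 1.906 / 1.224 = 1.55719… → 1.557

1.557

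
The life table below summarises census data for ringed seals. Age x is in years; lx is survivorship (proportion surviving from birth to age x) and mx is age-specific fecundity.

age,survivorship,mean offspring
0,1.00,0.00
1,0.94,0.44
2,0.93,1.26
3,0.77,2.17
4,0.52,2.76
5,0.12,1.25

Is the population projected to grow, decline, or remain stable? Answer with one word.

growing

R0 = Σ lx·mx = 0 + 0.4136 + 1.1718 + 1.6709 + 1.4352 + 0.15 = 4.8415
R0 > 1, so the population is growing.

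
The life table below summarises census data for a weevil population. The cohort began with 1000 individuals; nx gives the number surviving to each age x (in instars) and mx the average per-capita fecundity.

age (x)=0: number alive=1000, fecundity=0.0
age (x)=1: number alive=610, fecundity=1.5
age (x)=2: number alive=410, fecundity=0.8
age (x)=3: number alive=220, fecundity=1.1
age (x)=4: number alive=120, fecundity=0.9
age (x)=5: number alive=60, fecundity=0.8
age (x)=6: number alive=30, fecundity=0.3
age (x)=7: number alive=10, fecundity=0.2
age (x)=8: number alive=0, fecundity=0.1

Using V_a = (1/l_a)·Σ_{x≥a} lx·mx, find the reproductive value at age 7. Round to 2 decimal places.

0.20

lx = nx/n0 = nx/1000: 1, 0.61, 0.41, 0.22, 0.12, 0.06, 0.03, 0.01, 0
lx·mx for x ≥ 7: 0.002, 0 → sum = 0.002
V_7 = 0.002 / l_7 = 0.002 / 0.01 = 0.2 → 0.20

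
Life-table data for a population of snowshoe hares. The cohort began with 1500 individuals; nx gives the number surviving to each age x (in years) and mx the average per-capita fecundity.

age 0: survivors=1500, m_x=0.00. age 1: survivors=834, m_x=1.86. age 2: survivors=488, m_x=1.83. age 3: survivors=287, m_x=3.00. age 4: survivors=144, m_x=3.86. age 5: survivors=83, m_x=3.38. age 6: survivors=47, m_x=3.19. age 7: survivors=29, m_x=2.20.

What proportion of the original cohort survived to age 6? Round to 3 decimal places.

l_6 = n_6/n_0 = 47/1500 = 0.031333… → 0.031

0.031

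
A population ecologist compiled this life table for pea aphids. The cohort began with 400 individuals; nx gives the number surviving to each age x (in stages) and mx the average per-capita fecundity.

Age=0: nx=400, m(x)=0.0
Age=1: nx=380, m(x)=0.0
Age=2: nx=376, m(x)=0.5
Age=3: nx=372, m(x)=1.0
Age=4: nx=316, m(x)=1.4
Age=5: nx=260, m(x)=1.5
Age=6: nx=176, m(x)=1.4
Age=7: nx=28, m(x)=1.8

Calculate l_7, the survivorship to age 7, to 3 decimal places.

0.070

l_7 = n_7/n_0 = 28/400 = 0.07 → 0.070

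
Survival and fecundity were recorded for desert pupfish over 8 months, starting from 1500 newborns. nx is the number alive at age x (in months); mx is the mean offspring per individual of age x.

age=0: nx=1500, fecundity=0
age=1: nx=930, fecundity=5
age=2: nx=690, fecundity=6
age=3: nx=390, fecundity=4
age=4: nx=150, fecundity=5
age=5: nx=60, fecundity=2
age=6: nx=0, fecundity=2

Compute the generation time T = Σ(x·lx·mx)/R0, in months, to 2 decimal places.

lx = nx/n0 = nx/1500: 1, 0.62, 0.46, 0.26, 0.1, 0.04, 0
lx·mx: 0, 3.1, 2.76, 1.04, 0.5, 0.08, 0 → R0 = 7.48
x·lx·mx: 0, 3.1, 5.52, 3.12, 2, 0.4, 0 → Σ = 14.14
T = 14.14 / 7.48 = 1.890374… → 1.89

1.89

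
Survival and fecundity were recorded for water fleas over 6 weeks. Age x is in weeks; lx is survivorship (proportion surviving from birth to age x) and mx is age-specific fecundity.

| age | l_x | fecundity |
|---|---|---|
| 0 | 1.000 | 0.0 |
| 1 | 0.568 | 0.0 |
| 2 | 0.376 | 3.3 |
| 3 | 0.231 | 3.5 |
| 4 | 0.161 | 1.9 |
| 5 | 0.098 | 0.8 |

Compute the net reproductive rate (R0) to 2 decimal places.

lx·mx by age: 0, 0, 1.2408, 0.8085, 0.3059, 0.0784
R0 = Σ lx·mx = 2.4336 → 2.43

2.43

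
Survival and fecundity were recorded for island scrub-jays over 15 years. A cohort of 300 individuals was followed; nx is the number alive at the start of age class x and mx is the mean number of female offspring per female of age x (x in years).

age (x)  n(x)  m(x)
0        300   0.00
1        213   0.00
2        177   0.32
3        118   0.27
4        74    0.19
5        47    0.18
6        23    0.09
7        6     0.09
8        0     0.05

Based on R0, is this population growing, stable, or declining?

lx = nx/n0 = nx/300: 1, 0.71, 0.59, 0.39333…, 0.24667…, 0.15667…, 0.07667…, 0.02, 0
R0 = Σ lx·mx = 0 + 0 + 0.1888 + 0.1062… + 0.046867… + 0.0282… + 0.0069… + 0.0018 + 0 = 0.378767…
R0 < 1, so the population is declining.

declining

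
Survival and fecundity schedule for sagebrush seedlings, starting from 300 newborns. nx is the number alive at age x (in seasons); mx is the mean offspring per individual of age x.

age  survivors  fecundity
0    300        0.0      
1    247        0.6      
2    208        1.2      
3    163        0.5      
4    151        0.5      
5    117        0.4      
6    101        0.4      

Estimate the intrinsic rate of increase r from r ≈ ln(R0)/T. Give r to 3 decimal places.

0.292

lx = nx/n0 = nx/300: 1, 0.82333…, 0.69333…, 0.54333…, 0.50333…, 0.39, 0.33667…
R0 = Σ lx·mx = 0 + 0.494… + 0.832… + 0.27167… + 0.25167… + 0.156 + 0.13467… = 2.14…
Σ x·lx·mx = 5.567667…; T = 5.567667…/2.14… = 2.60171…
r ≈ ln(R0)/T = ln(2.14…)/2.60171… = 0.29242… → 0.292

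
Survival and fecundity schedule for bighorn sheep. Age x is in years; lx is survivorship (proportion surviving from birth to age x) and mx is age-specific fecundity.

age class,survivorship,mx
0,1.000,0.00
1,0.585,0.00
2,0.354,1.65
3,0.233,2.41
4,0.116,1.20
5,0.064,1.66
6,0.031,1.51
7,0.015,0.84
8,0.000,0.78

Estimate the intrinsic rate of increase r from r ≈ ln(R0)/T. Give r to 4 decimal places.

R0 = Σ lx·mx = 0 + 0 + 0.5841 + 0.56153 + 0.1392 + 0.10624 + 0.04681 + 0.0126 + 0 = 1.45048
Σ x·lx·mx = 4.30985; T = 4.30985/1.45048 = 2.97133…
r ≈ ln(R0)/T = ln(1.45048)/2.97133… = 0.125161… → 0.1252

0.1252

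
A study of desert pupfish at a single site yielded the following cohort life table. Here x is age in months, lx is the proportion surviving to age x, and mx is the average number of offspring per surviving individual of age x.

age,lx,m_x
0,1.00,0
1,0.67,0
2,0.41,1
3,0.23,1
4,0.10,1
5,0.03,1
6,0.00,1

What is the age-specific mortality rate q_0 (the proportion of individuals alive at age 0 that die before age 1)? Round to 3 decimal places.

0.330

q_0 = (l_0 − l_1) / l_0 = (1 − 0.67) / 1
     = 0.33 / 1 = 0.33 → 0.330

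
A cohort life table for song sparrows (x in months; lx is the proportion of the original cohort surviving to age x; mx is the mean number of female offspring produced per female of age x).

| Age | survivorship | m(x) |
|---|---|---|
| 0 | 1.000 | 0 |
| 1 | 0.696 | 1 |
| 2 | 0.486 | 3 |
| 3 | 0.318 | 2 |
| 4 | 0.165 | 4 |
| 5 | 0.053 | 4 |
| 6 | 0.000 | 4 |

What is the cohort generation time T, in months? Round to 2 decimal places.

2.52

lx·mx: 0, 0.696, 1.458, 0.636, 0.66, 0.212, 0 → R0 = 3.662
x·lx·mx: 0, 0.696, 2.916, 1.908, 2.64, 1.06, 0 → Σ = 9.22
T = 9.22 / 3.662 = 2.51775… → 2.52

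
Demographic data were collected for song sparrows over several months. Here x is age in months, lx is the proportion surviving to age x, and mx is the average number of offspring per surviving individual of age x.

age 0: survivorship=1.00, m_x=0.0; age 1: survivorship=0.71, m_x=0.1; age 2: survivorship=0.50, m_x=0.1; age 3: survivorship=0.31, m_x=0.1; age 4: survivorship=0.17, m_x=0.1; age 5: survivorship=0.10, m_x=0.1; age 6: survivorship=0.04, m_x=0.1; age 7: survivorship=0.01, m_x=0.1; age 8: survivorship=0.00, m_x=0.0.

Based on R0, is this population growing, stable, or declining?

R0 = Σ lx·mx = 0 + 0.071 + 0.05 + 0.031 + 0.017 + 0.01 + 0.004 + 0.001 + 0 = 0.184
R0 < 1, so the population is declining.

declining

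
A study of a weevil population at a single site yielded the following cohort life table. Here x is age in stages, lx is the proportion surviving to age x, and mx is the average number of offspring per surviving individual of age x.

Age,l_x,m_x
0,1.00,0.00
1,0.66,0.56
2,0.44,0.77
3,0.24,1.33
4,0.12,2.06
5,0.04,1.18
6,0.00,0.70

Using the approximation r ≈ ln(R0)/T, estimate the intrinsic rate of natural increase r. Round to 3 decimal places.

0.114

R0 = Σ lx·mx = 0 + 0.3696 + 0.3388 + 0.3192 + 0.2472 + 0.0472 + 0 = 1.322
Σ x·lx·mx = 3.2296; T = 3.2296/1.322 = 2.44297…
r ≈ ln(R0)/T = ln(1.322)/2.44297… = 0.11427… → 0.114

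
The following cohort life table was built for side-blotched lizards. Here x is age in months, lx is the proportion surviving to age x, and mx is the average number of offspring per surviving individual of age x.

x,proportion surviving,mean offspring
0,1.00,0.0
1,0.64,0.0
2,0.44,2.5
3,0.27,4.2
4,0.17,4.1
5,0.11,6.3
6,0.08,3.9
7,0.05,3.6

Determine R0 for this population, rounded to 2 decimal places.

lx·mx by age: 0, 0, 1.1, 1.134, 0.697, 0.693, 0.312, 0.18
R0 = Σ lx·mx = 4.116 → 4.12

4.12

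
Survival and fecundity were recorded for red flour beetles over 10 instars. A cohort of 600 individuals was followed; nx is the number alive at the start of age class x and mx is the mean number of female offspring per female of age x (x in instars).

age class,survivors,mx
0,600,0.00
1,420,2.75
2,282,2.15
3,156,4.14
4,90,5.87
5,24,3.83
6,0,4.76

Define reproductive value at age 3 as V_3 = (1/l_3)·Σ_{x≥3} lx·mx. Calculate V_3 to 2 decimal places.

8.12

lx = nx/n0 = nx/600: 1, 0.7, 0.47, 0.26, 0.15, 0.04, 0
lx·mx for x ≥ 3: 1.0764, 0.8805, 0.1532, 0 → sum = 2.1101
V_3 = 2.1101 / l_3 = 2.1101 / 0.26 = 8.115769… → 8.12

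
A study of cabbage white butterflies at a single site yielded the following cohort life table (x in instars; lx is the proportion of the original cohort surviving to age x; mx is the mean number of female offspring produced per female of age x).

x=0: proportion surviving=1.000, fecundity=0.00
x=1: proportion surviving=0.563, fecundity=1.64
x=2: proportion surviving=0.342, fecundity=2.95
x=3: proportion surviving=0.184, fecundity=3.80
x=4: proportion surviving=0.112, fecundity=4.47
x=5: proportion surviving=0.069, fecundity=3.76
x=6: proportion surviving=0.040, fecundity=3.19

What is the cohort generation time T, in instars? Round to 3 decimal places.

2.587

lx·mx: 0, 0.92332, 1.0089, 0.6992, 0.50064, 0.25944, 0.1276 → R0 = 3.5191
x·lx·mx: 0, 0.92332, 2.0178, 2.0976, 2.00256, 1.2972, 0.7656 → Σ = 9.10408
T = 9.10408 / 3.5191 = 2.587048… → 2.587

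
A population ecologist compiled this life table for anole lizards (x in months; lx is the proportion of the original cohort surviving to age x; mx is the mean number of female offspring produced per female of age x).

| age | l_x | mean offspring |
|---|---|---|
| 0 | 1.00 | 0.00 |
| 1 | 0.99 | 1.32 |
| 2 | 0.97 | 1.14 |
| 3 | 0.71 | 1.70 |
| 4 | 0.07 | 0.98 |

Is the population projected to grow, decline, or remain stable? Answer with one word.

growing

R0 = Σ lx·mx = 0 + 1.3068 + 1.1058 + 1.207 + 0.0686 = 3.6882
R0 > 1, so the population is growing.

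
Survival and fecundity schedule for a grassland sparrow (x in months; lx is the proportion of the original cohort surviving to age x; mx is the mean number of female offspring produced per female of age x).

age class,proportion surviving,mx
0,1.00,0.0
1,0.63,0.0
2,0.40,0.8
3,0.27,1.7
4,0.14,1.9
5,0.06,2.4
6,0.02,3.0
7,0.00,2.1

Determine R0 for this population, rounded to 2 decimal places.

1.25

lx·mx by age: 0, 0, 0.32, 0.459, 0.266, 0.144, 0.06, 0
R0 = Σ lx·mx = 1.249 → 1.25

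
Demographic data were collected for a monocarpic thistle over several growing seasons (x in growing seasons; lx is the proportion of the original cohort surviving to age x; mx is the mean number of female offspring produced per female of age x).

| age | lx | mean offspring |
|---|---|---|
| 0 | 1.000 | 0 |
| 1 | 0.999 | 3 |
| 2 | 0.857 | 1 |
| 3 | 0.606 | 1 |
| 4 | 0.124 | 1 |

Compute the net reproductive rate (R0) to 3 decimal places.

4.584

lx·mx by age: 0, 2.997, 0.857, 0.606, 0.124
R0 = Σ lx·mx = 4.584 → 4.584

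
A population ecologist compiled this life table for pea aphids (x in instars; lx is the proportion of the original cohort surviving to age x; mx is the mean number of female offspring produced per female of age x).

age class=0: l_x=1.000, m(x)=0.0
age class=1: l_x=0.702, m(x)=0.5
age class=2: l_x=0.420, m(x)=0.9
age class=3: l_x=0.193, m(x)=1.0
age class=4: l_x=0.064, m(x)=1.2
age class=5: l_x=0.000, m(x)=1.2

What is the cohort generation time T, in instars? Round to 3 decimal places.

lx·mx: 0, 0.351, 0.378, 0.193, 0.0768, 0 → R0 = 0.9988
x·lx·mx: 0, 0.351, 0.756, 0.579, 0.3072, 0 → Σ = 1.9932
T = 1.9932 / 0.9988 = 1.995595… → 1.996

1.996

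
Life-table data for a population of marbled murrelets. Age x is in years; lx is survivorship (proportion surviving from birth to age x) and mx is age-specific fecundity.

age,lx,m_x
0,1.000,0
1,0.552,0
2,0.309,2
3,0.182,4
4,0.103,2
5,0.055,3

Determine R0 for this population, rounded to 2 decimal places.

lx·mx by age: 0, 0, 0.618, 0.728, 0.206, 0.165
R0 = Σ lx·mx = 1.717 → 1.72

1.72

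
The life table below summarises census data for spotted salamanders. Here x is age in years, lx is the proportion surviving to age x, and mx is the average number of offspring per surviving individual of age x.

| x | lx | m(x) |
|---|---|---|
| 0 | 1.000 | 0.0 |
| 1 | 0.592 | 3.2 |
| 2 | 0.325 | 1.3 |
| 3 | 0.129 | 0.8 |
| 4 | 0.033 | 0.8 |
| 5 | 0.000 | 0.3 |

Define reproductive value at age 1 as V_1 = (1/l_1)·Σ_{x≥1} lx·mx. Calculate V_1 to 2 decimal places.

4.13

lx·mx for x ≥ 1: 1.8944, 0.4225, 0.1032, 0.0264, 0 → sum = 2.4465
V_1 = 2.4465 / l_1 = 2.4465 / 0.592 = 4.132601… → 4.13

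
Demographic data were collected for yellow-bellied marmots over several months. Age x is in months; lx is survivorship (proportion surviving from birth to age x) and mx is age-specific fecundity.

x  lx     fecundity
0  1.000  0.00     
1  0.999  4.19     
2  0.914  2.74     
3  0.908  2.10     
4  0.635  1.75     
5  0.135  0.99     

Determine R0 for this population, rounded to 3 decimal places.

lx·mx by age: 0, 4.18581, 2.50436, 1.9068, 1.11125, 0.13365
R0 = Σ lx·mx = 9.84187 → 9.842

9.842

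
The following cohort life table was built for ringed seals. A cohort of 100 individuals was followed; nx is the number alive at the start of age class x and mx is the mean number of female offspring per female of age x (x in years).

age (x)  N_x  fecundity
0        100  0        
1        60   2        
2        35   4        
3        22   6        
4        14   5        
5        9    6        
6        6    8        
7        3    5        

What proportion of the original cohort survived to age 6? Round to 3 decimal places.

l_6 = n_6/n_0 = 6/100 = 0.06 → 0.060

0.060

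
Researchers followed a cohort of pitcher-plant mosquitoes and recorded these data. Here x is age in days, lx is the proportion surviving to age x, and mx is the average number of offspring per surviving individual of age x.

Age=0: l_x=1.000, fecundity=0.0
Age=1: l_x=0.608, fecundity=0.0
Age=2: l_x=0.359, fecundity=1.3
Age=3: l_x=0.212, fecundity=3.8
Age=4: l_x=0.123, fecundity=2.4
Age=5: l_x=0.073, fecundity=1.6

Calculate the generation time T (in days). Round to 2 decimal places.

3.04

lx·mx: 0, 0, 0.4667, 0.8056, 0.2952, 0.1168 → R0 = 1.6843
x·lx·mx: 0, 0, 0.9334, 2.4168, 1.1808, 0.584 → Σ = 5.115
T = 5.115 / 1.6843 = 3.03687… → 3.04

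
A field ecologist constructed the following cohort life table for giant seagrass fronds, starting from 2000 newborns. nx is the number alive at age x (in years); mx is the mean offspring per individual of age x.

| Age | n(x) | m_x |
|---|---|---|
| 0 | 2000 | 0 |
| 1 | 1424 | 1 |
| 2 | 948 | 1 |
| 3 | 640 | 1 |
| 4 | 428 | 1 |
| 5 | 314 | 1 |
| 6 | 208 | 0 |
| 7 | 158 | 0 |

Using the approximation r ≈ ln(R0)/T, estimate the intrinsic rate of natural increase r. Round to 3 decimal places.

lx = nx/n0 = nx/2000: 1, 0.712, 0.474, 0.32, 0.214, 0.157, 0.104, 0.079
R0 = Σ lx·mx = 0 + 0.712 + 0.474 + 0.32 + 0.214 + 0.157 + 0 + 0 = 1.877
Σ x·lx·mx = 4.261; T = 4.261/1.877 = 2.27011…
r ≈ ln(R0)/T = ln(1.877)/2.27011… = 0.27738… → 0.277

0.277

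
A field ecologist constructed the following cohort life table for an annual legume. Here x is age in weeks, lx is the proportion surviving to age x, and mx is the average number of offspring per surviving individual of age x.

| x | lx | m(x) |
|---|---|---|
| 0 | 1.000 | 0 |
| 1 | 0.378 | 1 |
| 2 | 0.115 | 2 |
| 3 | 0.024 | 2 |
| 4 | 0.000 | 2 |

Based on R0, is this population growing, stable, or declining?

declining

R0 = Σ lx·mx = 0 + 0.378 + 0.23 + 0.048 + 0 = 0.656
R0 < 1, so the population is declining.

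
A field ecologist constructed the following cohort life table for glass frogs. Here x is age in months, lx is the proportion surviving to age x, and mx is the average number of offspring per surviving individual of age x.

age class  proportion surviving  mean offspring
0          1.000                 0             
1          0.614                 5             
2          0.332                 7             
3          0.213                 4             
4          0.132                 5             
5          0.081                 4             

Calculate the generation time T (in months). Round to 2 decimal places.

lx·mx: 0, 3.07, 2.324, 0.852, 0.66, 0.324 → R0 = 7.23
x·lx·mx: 0, 3.07, 4.648, 2.556, 2.64, 1.62 → Σ = 14.534
T = 14.534 / 7.23 = 2.010235… → 2.01

2.01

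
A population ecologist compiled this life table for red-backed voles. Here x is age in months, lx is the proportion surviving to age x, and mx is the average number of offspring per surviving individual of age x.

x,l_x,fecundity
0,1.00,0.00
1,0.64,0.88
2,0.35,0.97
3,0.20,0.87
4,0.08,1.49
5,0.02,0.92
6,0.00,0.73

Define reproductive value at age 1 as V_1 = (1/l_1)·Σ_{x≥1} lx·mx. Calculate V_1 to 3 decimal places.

1.897

lx·mx for x ≥ 1: 0.5632, 0.3395, 0.174, 0.1192, 0.0184, 0 → sum = 1.2143
V_1 = 1.2143 / l_1 = 1.2143 / 0.64 = 1.897344… → 1.897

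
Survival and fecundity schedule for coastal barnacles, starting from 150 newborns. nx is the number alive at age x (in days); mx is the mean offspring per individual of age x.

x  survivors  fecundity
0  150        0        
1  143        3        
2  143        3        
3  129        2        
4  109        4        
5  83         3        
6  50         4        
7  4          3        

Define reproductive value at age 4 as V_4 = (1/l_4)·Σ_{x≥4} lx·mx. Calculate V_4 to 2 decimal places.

lx = nx/n0 = nx/150: 1, 0.95333…, 0.95333…, 0.86, 0.72667…, 0.55333…, 0.33333…, 0.02667…
lx·mx for x ≥ 4: 2.906667…, 1.66…, 1.333333…, 0.08… → sum = 5.98…
V_4 = 5.98… / l_4 = 5.98… / 0.726667… = 8.229358… → 8.23

8.23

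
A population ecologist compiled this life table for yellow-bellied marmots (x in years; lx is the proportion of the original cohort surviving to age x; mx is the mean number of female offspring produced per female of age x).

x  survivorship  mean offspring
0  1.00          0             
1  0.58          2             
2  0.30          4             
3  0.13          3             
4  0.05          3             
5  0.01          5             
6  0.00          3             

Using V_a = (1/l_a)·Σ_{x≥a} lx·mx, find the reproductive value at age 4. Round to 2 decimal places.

lx·mx for x ≥ 4: 0.15, 0.05, 0 → sum = 0.2
V_4 = 0.2 / l_4 = 0.2 / 0.05 = 4 → 4.00

4.00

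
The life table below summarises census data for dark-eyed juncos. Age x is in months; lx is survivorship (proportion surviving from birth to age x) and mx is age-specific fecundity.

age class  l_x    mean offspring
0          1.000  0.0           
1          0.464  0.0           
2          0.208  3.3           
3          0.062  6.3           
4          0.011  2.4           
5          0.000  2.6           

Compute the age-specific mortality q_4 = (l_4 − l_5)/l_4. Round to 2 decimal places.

1.00

q_4 = (l_4 − l_5) / l_4 = (0.011 − 0) / 0.011
     = 0.011 / 0.011 = 1 → 1.00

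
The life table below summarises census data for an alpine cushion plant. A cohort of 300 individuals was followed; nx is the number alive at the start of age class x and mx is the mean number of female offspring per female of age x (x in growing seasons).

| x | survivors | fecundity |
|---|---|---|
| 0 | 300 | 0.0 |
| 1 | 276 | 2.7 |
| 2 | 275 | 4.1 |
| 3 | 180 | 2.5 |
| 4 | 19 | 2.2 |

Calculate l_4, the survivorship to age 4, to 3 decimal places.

l_4 = n_4/n_0 = 19/300 = 0.063333… → 0.063

0.063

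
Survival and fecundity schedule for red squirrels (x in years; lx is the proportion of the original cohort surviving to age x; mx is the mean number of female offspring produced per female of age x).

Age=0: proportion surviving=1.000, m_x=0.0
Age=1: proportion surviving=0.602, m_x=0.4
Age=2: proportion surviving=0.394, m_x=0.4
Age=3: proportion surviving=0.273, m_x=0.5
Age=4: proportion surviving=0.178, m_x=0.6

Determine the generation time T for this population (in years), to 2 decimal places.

lx·mx: 0, 0.2408, 0.1576, 0.1365, 0.1068 → R0 = 0.6417
x·lx·mx: 0, 0.2408, 0.3152, 0.4095, 0.4272 → Σ = 1.3927
T = 1.3927 / 0.6417 = 2.170329… → 2.17

2.17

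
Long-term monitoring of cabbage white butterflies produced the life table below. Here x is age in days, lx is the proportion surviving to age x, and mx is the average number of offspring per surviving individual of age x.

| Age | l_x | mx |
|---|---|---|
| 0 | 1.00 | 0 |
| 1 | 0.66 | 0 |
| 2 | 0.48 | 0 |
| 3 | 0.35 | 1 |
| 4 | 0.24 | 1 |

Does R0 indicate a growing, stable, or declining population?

R0 = Σ lx·mx = 0 + 0 + 0 + 0.35 + 0.24 = 0.59
R0 < 1, so the population is declining.

declining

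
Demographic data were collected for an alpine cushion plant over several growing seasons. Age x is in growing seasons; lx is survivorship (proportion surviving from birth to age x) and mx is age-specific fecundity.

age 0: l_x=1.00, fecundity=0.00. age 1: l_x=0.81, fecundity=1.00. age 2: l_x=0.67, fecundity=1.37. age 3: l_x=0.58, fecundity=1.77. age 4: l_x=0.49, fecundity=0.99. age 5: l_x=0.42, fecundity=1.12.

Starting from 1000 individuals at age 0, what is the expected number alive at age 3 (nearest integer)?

Expected survivors = N0 · l_3 = 1000 × 0.58 = 580 → 580

580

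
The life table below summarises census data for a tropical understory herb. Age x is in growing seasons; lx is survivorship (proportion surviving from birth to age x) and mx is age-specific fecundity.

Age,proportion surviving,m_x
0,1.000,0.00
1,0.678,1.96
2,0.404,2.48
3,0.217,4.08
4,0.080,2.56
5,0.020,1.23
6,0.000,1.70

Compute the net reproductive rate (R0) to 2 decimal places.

lx·mx by age: 0, 1.32888, 1.00192, 0.88536, 0.2048, 0.0246, 0
R0 = Σ lx·mx = 3.44556 → 3.45

3.45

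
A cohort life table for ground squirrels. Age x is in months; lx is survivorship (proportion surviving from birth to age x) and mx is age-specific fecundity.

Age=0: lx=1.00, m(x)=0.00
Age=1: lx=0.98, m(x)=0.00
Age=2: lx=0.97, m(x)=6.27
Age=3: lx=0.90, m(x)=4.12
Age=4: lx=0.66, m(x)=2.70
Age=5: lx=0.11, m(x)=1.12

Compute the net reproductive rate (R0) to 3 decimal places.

11.695

lx·mx by age: 0, 0, 6.0819, 3.708, 1.782, 0.1232
R0 = Σ lx·mx = 11.6951 → 11.695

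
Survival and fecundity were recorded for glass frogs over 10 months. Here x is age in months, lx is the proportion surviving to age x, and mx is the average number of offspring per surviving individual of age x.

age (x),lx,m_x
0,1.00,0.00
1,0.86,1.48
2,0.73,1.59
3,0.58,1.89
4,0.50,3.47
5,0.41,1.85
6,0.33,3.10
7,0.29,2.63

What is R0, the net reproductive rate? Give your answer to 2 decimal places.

7.81

lx·mx by age: 0, 1.2728, 1.1607, 1.0962, 1.735, 0.7585, 1.023, 0.7627
R0 = Σ lx·mx = 7.8089 → 7.81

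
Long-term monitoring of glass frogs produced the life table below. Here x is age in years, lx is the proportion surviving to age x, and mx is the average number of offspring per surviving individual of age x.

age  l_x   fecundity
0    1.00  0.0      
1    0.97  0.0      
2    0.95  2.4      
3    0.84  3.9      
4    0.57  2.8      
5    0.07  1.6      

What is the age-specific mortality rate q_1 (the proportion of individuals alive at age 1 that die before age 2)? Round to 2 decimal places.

q_1 = (l_1 − l_2) / l_1 = (0.97 − 0.95) / 0.97
     = 0.02 / 0.97 = 0.020619… → 0.02

0.02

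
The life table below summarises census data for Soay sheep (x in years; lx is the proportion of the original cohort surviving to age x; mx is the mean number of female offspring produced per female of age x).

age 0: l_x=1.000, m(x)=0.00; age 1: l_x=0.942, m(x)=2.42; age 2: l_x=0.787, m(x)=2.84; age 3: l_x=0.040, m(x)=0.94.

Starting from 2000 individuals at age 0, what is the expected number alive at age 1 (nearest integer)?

Expected survivors = N0 · l_1 = 2000 × 0.942 = 1884 → 1884

1884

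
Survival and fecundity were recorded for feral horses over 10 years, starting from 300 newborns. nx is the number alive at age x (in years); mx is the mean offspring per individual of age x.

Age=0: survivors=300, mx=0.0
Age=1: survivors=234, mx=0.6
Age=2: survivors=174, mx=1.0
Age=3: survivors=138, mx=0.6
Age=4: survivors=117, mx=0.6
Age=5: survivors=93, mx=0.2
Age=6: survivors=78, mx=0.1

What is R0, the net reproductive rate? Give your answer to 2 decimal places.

lx = nx/n0 = nx/300: 1, 0.78, 0.58, 0.46, 0.39, 0.31, 0.26
lx·mx by age: 0, 0.468, 0.58, 0.276, 0.234, 0.062, 0.026
R0 = Σ lx·mx = 1.646 → 1.65

1.65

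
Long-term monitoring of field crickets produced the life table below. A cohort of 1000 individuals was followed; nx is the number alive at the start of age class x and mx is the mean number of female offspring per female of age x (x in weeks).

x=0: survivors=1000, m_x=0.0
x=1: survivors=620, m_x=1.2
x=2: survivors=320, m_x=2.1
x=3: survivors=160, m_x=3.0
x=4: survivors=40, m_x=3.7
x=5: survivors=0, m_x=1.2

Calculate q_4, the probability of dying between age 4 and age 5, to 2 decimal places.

lx = nx/n0 = nx/1000: 1, 0.62, 0.32, 0.16, 0.04, 0
q_4 = (l_4 − l_5) / l_4 = (0.04 − 0) / 0.04
     = 0.04 / 0.04 = 1 → 1.00

1.00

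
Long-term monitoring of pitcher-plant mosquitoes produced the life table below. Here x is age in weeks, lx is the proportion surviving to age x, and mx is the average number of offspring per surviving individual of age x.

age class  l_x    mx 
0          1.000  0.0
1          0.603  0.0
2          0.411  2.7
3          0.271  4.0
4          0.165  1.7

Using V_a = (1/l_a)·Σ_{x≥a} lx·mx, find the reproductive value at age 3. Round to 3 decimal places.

5.035

lx·mx for x ≥ 3: 1.084, 0.2805 → sum = 1.3645
V_3 = 1.3645 / l_3 = 1.3645 / 0.271 = 5.035055… → 5.035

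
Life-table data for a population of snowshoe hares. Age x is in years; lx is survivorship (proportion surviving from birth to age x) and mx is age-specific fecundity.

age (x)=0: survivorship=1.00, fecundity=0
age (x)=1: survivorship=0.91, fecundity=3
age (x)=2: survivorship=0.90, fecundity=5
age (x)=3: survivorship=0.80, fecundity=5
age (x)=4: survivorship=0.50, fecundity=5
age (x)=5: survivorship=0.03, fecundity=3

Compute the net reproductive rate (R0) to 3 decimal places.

lx·mx by age: 0, 2.73, 4.5, 4, 2.5, 0.09
R0 = Σ lx·mx = 13.82 → 13.820

13.820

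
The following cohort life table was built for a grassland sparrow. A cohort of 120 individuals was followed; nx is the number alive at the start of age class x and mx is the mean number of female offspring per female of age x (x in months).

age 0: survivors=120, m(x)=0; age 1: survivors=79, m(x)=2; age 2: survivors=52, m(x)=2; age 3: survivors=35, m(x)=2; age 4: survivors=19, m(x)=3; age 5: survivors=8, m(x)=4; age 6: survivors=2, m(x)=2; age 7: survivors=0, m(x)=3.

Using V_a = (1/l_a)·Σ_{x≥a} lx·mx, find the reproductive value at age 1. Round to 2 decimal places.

lx = nx/n0 = nx/120: 1, 0.65833…, 0.43333…, 0.29167…, 0.15833…, 0.06667…, 0.01667…, 0
lx·mx for x ≥ 1: 1.316667…, 0.866667…, 0.583333…, 0.475…, 0.266667…, 0.033333…, 0 → sum = 3.541667…
V_1 = 3.541667… / l_1 = 3.541667… / 0.658333… = 5.379747… → 5.38

5.38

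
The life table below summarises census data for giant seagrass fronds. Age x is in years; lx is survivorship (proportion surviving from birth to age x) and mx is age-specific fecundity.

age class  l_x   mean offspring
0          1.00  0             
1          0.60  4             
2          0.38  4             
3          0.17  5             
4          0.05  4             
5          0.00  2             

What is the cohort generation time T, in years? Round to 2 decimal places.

1.77

lx·mx: 0, 2.4, 1.52, 0.85, 0.2, 0 → R0 = 4.97
x·lx·mx: 0, 2.4, 3.04, 2.55, 0.8, 0 → Σ = 8.79
T = 8.79 / 4.97 = 1.768612… → 1.77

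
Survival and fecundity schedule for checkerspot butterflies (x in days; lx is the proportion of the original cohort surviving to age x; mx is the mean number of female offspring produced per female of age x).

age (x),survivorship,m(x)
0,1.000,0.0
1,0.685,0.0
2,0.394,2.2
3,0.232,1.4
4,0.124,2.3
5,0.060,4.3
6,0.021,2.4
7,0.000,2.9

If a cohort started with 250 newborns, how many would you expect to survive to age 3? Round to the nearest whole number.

58

Expected survivors = N0 · l_3 = 250 × 0.232 = 58 → 58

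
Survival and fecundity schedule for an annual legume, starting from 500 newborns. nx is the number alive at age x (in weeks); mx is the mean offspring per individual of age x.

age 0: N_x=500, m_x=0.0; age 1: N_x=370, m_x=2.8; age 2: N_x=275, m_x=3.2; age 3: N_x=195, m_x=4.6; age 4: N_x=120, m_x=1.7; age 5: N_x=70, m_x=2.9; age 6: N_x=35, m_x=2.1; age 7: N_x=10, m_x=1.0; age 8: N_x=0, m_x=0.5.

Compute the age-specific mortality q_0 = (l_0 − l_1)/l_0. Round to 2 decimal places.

lx = nx/n0 = nx/500: 1, 0.74, 0.55, 0.39, 0.24, 0.14, 0.07, 0.02, 0
q_0 = (l_0 − l_1) / l_0 = (1 − 0.74) / 1
     = 0.26 / 1 = 0.26 → 0.26

0.26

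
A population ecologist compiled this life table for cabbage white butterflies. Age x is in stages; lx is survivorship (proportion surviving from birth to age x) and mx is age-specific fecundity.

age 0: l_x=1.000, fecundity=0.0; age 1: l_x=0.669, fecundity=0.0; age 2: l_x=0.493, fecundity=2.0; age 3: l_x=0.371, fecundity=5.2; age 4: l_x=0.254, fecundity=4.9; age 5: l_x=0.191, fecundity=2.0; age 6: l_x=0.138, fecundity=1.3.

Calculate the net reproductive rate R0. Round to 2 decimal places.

lx·mx by age: 0, 0, 0.986, 1.9292, 1.2446, 0.382, 0.1794
R0 = Σ lx·mx = 4.7212 → 4.72

4.72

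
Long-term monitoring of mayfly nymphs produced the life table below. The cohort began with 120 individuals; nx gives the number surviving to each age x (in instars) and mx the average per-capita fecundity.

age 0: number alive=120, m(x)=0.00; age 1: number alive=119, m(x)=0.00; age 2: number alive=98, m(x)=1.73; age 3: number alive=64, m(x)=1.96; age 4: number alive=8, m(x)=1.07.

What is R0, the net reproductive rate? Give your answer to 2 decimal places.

lx = nx/n0 = nx/120: 1, 0.99167…, 0.81667…, 0.53333…, 0.06667…
lx·mx by age: 0, 0, 1.412833…, 1.045333…, 0.071333…
R0 = Σ lx·mx = 2.5295… → 2.53

2.53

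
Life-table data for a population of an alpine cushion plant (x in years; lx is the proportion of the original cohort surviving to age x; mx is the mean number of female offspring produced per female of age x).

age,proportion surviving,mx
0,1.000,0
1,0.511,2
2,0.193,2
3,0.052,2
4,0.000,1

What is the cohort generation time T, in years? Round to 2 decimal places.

lx·mx: 0, 1.022, 0.386, 0.104, 0 → R0 = 1.512
x·lx·mx: 0, 1.022, 0.772, 0.312, 0 → Σ = 2.106
T = 2.106 / 1.512 = 1.392857… → 1.39

1.39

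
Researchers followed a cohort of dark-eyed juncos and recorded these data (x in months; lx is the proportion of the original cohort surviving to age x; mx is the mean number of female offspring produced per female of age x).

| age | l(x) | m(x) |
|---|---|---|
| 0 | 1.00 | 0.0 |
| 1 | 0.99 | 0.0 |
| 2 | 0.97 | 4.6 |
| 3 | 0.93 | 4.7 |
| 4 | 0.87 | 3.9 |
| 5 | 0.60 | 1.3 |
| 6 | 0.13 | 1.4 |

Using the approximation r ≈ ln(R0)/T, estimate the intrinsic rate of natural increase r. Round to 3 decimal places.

R0 = Σ lx·mx = 0 + 0 + 4.462 + 4.371 + 3.393 + 0.78 + 0.182 = 13.188
Σ x·lx·mx = 40.601; T = 40.601/13.188 = 3.07863…
r ≈ ln(R0)/T = ln(13.188)/3.07863… = 0.83781… → 0.838

0.838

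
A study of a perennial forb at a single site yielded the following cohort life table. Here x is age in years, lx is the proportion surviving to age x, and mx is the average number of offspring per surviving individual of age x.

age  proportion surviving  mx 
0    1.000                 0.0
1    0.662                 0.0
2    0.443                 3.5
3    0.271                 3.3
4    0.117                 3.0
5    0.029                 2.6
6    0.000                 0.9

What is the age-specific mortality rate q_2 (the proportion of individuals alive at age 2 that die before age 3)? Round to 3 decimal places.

q_2 = (l_2 − l_3) / l_2 = (0.443 − 0.271) / 0.443
     = 0.172 / 0.443 = 0.388262… → 0.388

0.388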